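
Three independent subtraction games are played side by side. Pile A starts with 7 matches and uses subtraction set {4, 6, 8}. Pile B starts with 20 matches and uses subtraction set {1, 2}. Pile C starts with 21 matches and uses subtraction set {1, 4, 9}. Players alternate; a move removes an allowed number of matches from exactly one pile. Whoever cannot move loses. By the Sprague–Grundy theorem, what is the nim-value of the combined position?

2

Pile A, S = {4, 6, 8}:
G(0) = 0
G(1) = mex{} = 0
G(2) = mex{} = 0
G(3) = mex{} = 0
G(4) = mex{0} = 1
G(5) = mex{0} = 1
G(6) = mex{0,0} = 1
G(7) = mex{0,0} = 1
G_A(7) = 1.
Pile B, S = {1, 2}:
n :  0  1  2  3  4  5  6  7  8  9 10 11 12 13 14 15 16 17 18 19 20
G :  0  1  2  0  1  2  0  1  2  0  1  2  0  1  2  0  1  2  0  1  2
G_B(20) = 2.
Pile C, S = {1, 4, 9}:
n :  0  1  2  3  4  5  6  7  8  9 10 11 12 13 14 15 16 17 18 19 20 21
G :  0  1  0  1  2  0  1  0  1  2  0  1  0  1  2  0  1  0  1  2  0  1
G_C(21) = 1.
Combined Grundy value = 1 ⊕ 2 ⊕ 1 = 2.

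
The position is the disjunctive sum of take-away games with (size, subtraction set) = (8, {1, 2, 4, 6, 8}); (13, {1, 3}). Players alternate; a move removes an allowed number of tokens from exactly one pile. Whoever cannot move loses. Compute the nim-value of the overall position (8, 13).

4

Pile A, S = {1, 2, 4, 6, 8}:
G(0) = 0
G(1) = mex{0} = 1
G(2) = mex{1,0} = 2
G(3) = mex{2,1} = 0
G(4) = mex{0,2,0} = 1
G(5) = mex{1,0,1} = 2
G(6) = mex{2,1,2,0} = 3
G(7) = mex{3,2,0,1} = 4
G(8) = mex{4,3,1,2,0} = 5
G_A(8) = 5.
Pile B, S = {1, 3}:
n :  0  1  2  3  4  5  6  7  8  9 10 11 12 13
G :  0  1  0  1  0  1  0  1  0  1  0  1  0  1
G_B(13) = 1.
Combined Grundy value = 5 ⊕ 1 = 4.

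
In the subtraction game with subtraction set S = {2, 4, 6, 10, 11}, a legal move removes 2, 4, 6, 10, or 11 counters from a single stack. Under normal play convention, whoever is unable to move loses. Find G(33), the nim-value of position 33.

G(0) = 0
G(1) = mex{} = 0
G(2) = mex{0} = 1
G(3) = mex{0} = 1
G(4) = mex{1,0} = 2
G(5) = mex{1,0} = 2
G(6) = mex{2,1,0} = 3
G(7) = mex{2,1,0} = 3
G(8) = mex{3,2,1} = 0
G(9) = mex{3,2,1} = 0
G(10) = mex{0,3,2,0} = 1
G(11) = mex{0,3,2,0,0} = 1
G(12) = mex{1,0,3,1,0} = 2
G(13) = mex{1,0,3,1,1} = 2
G(14) = mex{2,1,0,2,1} = 3
G(15) = mex{2,1,0,2,2} = 3
G(16) = mex{3,2,1,3,2} = 0
G(17) = mex{3,2,1,3,3} = 0
G(18) = mex{0,3,2,0,3} = 1
G(19) = mex{0,3,2,0,0} = 1
G(20) = mex{1,0,3,1,0} = 2
G(21) = mex{1,0,3,1,1} = 2
G(22) = mex{2,1,0,2,1} = 3
G(23) = mex{2,1,0,2,2} = 3
G(24) = mex{3,2,1,3,2} = 0
G(25) = mex{3,2,1,3,3} = 0
G(26) = mex{0,3,2,0,3} = 1
G(27) = mex{0,3,2,0,0} = 1
G(28) = mex{1,0,3,1,0} = 2
G(29) = mex{1,0,3,1,1} = 2
G(30) = mex{2,1,0,2,1} = 3
G(31) = mex{2,1,0,2,2} = 3
G(32) = mex{3,2,1,3,2} = 0
G(33) = mex{3,2,1,3,3} = 0

0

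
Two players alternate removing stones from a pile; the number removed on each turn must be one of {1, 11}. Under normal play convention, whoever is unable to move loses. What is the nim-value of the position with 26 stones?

n :  0  1  2  3  4  5  6  7  8  9 10 11 12 13 14 15 16 17 18 19 20 21 22 23 24 25 26
G :  0  1  0  1  0  1  0  1  0  1  0  1  0  1  0  1  0  1  0  1  0  1  0  1  0  1  0

0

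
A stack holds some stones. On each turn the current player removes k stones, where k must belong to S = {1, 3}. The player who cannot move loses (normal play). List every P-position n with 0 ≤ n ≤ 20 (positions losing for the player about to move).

n :  0  1  2  3  4  5  6  7  8  9 10 11 12 13 14 15 16 17 18 19 20
G :  0  1  0  1  0  1  0  1  0  1  0  1  0  1  0  1  0  1  0  1  0
P-positions are exactly the n with G(n) = 0.

0, 2, 4, 6, 8, 10, 12, 14, 16, 18, 20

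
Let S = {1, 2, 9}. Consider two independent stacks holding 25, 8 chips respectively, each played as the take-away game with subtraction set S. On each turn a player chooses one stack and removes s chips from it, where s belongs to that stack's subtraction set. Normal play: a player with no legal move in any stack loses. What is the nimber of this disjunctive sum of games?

All stacks use S = {1, 2, 9}:
n :  0  1  2  3  4  5  6  7  8  9 10 11 12 13 14 15 16 17 18 19 20 21 22 23 24 25
G :  0  1  2  0  1  2  0  1  2  3  0  1  2  0  1  2  0  1  2  3  0  1  2  0  1  2
Stack A: G(25) = 2.
Stack B: G(8) = 2.
Combined Grundy value = 2 ⊕ 2 = 0.

0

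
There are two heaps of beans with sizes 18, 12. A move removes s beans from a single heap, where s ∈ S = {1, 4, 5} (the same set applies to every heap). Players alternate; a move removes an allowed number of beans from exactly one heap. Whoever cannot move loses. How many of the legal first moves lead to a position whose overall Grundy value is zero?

All heaps use S = {1, 4, 5}:
G(0) = 0
G(1) = mex{0} = 1
G(2) = mex{1} = 0
G(3) = mex{0} = 1
G(4) = mex{1,0} = 2
G(5) = mex{2,1,0} = 3
G(6) = mex{3,0,1} = 2
G(7) = mex{2,1,0} = 3
G(8) = mex{3,2,1} = 0
G(9) = mex{0,3,2} = 1
G(10) = mex{1,2,3} = 0
G(11) = mex{0,3,2} = 1
G(12) = mex{1,0,3} = 2
G(13) = mex{2,1,0} = 3
G(14) = mex{3,0,1} = 2
G(15) = mex{2,1,0} = 3
G(16) = mex{3,2,1} = 0
G(17) = mex{0,3,2} = 1
G(18) = mex{1,2,3} = 0
Heap A: G(18) = 0.
Heap B: G(12) = 2.
Combined Grundy value = 0 ⊕ 2 = 2.
A winning move leaves total XOR = 0, i.e. changes one component's Grundy value g to g ⊕ X where X is the current total.
Heap A: need g' = 0⊕2 = 2. Options: 18−1→G=1, 18−4→G=2, 18−5→G=3. Hits: 1.
Heap B: need g' = 2⊕2 = 0. Options: 12−1→G=1, 12−4→G=0, 12−5→G=3. Hits: 1.

2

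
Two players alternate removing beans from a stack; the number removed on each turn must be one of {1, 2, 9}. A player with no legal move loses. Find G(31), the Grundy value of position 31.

G(0) = 0
G(1) = mex{0} = 1
G(2) = mex{1,0} = 2
G(3) = mex{2,1} = 0
G(4) = mex{0,2} = 1
G(5) = mex{1,0} = 2
G(6) = mex{2,1} = 0
G(7) = mex{0,2} = 1
G(8) = mex{1,0} = 2
G(9) = mex{2,1,0} = 3
G(10) = mex{3,2,1} = 0
G(11) = mex{0,3,2} = 1
G(12) = mex{1,0,0} = 2
G(13) = mex{2,1,1} = 0
G(14) = mex{0,2,2} = 1
G(15) = mex{1,0,0} = 2
G(16) = mex{2,1,1} = 0
G(17) = mex{0,2,2} = 1
G(18) = mex{1,0,3} = 2
G(19) = mex{2,1,0} = 3
G(20) = mex{3,2,1} = 0
G(21) = mex{0,3,2} = 1
G(22) = mex{1,0,0} = 2
G(23) = mex{2,1,1} = 0
G(24) = mex{0,2,2} = 1
G(25) = mex{1,0,0} = 2
G(26) = mex{2,1,1} = 0
G(27) = mex{0,2,2} = 1
G(28) = mex{1,0,3} = 2
G(29) = mex{2,1,0} = 3
G(30) = mex{3,2,1} = 0
G(31) = mex{0,3,2} = 1

1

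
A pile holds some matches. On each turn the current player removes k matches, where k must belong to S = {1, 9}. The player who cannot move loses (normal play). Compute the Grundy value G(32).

n :  0  1  2  3  4  5  6  7  8  9 10 11 12 13 14 15 16 17 18 19 20 21 22 23 24 25 26 27 28 29 30 31 32
G :  0  1  0  1  0  1  0  1  0  1  0  1  0  1  0  1  0  1  0  1  0  1  0  1  0  1  0  1  0  1  0  1  0

0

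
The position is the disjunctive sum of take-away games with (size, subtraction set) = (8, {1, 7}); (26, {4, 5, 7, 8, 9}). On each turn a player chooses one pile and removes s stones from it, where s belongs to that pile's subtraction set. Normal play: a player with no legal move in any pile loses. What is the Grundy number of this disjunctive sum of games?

0

Pile A, S = {1, 7}:
n : 0 1 2 3 4 5 6 7 8
G : 0 1 0 1 0 1 0 1 0
G_A(8) = 0.
Pile B, S = {4, 5, 7, 8, 9}:
n :  0  1  2  3  4  5  6  7  8  9 10 11 12 13 14 15 16 17 18 19 20 21 22 23 24 25 26
G :  0  0  0  0  1  1  1  1  2  2  2  2  3  0  0  0  0  1  1  1  1  2  2  2  2  3  0
G_B(26) = 0.
Combined Grundy value = 0 ⊕ 0 = 0.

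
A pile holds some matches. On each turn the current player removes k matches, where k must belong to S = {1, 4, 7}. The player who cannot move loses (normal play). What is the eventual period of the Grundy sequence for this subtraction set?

G(0) = 0
G(1) = mex{0} = 1
G(2) = mex{1} = 0
G(3) = mex{0} = 1
G(4) = mex{1,0} = 2
G(5) = mex{2,1} = 0
G(6) = mex{0,0} = 1
G(7) = mex{1,1,0} = 2
G(8) = mex{2,2,1} = 0
G(9) = mex{0,0,0} = 1
G(10) = mex{1,1,1} = 0
G(11) = mex{0,2,2} = 1
G(12) = mex{1,0,0} = 2
G(13) = mex{2,1,1} = 0
G(14) = mex{0,0,2} = 1
G(15) = mex{1,1,0} = 2
G(16) = mex{2,2,1} = 0
G(17) = mex{0,0,0} = 1
G(n+8) = G(n) holds for n = 0,…,6 (a full window of length max(S) = 7), so the sequence is purely periodic with period 8.

8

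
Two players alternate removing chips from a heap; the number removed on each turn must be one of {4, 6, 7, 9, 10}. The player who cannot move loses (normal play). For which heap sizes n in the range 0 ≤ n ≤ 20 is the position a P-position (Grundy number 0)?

G(0) = 0
G(1) = mex{} = 0
G(2) = mex{} = 0
G(3) = mex{} = 0
G(4) = mex{0} = 1
G(5) = mex{0} = 1
G(6) = mex{0,0} = 1
G(7) = mex{0,0,0} = 1
G(8) = mex{1,0,0} = 2
G(9) = mex{1,0,0,0} = 2
G(10) = mex{1,1,0,0,0} = 2
G(11) = mex{1,1,1,0,0} = 2
G(12) = mex{2,1,1,0,0} = 3
G(13) = mex{2,1,1,1,0} = 3
G(14) = mex{2,2,1,1,1} = 0
G(15) = mex{2,2,2,1,1} = 0
G(16) = mex{3,2,2,1,1} = 0
G(17) = mex{3,2,2,2,1} = 0
G(18) = mex{0,3,2,2,2} = 1
G(19) = mex{0,3,3,2,2} = 1
G(20) = mex{0,0,3,2,2} = 1
P-positions are exactly the n with G(n) = 0.

0, 1, 2, 3, 14, 15, 16, 17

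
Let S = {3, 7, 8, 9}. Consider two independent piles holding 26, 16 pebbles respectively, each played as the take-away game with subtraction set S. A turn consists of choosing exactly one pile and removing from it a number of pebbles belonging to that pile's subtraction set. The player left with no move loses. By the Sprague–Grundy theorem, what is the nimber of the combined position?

All piles use S = {3, 7, 8, 9}:
G(0) = 0
G(1) = mex{} = 0
G(2) = mex{} = 0
G(3) = mex{0} = 1
G(4) = mex{0} = 1
G(5) = mex{0} = 1
G(6) = mex{1} = 0
G(7) = mex{1,0} = 2
G(8) = mex{1,0,0} = 2
G(9) = mex{0,0,0,0} = 1
G(10) = mex{2,1,0,0} = 3
G(11) = mex{2,1,1,0} = 3
G(12) = mex{1,1,1,1} = 0
G(13) = mex{3,0,1,1} = 2
G(14) = mex{3,2,0,1} = 4
G(15) = mex{0,2,2,0} = 1
G(16) = mex{2,1,2,2} = 0
G(17) = mex{4,3,1,2} = 0
G(18) = mex{1,3,3,1} = 0
G(19) = mex{0,0,3,3} = 1
G(20) = mex{0,2,0,3} = 1
G(21) = mex{0,4,2,0} = 1
G(22) = mex{1,1,4,2} = 0
G(23) = mex{1,0,1,4} = 2
G(24) = mex{1,0,0,1} = 2
G(25) = mex{0,0,0,0} = 1
G(26) = mex{2,1,0,0} = 3
Pile A: G(26) = 3.
Pile B: G(16) = 0.
Combined Grundy value = 3 ⊕ 0 = 3.

3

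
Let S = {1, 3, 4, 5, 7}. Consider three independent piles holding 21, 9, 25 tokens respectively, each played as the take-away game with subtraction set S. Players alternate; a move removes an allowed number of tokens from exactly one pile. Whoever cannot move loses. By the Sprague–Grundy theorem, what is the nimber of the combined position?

3

All piles use S = {1, 3, 4, 5, 7}:
n :  0  1  2  3  4  5  6  7  8  9 10 11 12 13 14 15 16 17 18 19 20 21 22 23 24 25
G :  0  1  0  1  2  3  2  3  0  1  0  1  2  3  2  3  0  1  0  1  2  3  2  3  0  1
Pile A: G(21) = 3.
Pile B: G(9) = 1.
Pile C: G(25) = 1.
Combined Grundy value = 3 ⊕ 1 ⊕ 1 = 3.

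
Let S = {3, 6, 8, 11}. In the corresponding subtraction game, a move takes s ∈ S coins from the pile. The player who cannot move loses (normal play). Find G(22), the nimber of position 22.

2

n :  0  1  2  3  4  5  6  7  8  9 10 11 12 13 14 15 16 17 18 19 20 21 22
G :  0  0  0  1  1  1  2  2  2  3  3  3  4  4  0  0  0  1  1  1  2  2  2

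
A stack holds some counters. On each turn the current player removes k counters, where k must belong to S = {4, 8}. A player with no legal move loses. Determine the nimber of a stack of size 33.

2

G(0) = 0
G(1) = mex{} = 0
G(2) = mex{} = 0
G(3) = mex{} = 0
G(4) = mex{0} = 1
G(5) = mex{0} = 1
G(6) = mex{0} = 1
G(7) = mex{0} = 1
G(8) = mex{1,0} = 2
G(9) = mex{1,0} = 2
G(10) = mex{1,0} = 2
G(11) = mex{1,0} = 2
G(12) = mex{2,1} = 0
G(13) = mex{2,1} = 0
G(14) = mex{2,1} = 0
G(15) = mex{2,1} = 0
G(16) = mex{0,2} = 1
G(17) = mex{0,2} = 1
G(18) = mex{0,2} = 1
G(19) = mex{0,2} = 1
G(20) = mex{1,0} = 2
G(21) = mex{1,0} = 2
G(22) = mex{1,0} = 2
G(23) = mex{1,0} = 2
G(24) = mex{2,1} = 0
G(25) = mex{2,1} = 0
G(26) = mex{2,1} = 0
G(27) = mex{2,1} = 0
G(28) = mex{0,2} = 1
G(29) = mex{0,2} = 1
G(30) = mex{0,2} = 1
G(31) = mex{0,2} = 1
G(32) = mex{1,0} = 2
G(33) = mex{1,0} = 2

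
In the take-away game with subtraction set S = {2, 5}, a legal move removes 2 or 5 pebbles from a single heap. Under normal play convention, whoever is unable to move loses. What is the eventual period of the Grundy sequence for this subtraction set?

7

n :  0  1  2  3  4  5  6  7  8  9 10 11 12 13 14 15
G :  0  0  1  1  0  2  1  0  0  1  1  0  2  1  0  0
G(n+7) = G(n) holds for n = 0,…,4 (a full window of length max(S) = 5), so the sequence is purely periodic with period 7.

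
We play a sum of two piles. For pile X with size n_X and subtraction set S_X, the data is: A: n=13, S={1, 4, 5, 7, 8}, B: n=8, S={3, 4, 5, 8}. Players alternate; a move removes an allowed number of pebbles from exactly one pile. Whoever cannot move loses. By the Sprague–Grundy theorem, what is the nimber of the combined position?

Pile A, S = {1, 4, 5, 7, 8}:
n :  0  1  2  3  4  5  6  7  8  9 10 11 12 13
G :  0  1  0  1  2  3  2  3  4  5  4  0  1  0
G_A(13) = 0.
Pile B, S = {3, 4, 5, 8}:
n : 0 1 2 3 4 5 6 7 8
G : 0 0 0 1 1 1 2 2 2
G_B(8) = 2.
Combined Grundy value = 0 ⊕ 2 = 2.

2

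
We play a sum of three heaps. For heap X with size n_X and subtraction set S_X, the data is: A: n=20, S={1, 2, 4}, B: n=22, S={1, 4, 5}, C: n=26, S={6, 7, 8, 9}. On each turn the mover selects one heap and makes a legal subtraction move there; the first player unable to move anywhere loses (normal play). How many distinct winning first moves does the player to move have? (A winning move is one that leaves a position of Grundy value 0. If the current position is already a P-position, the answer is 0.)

Heap A, S = {1, 2, 4}:
G(0) = 0
G(1) = mex{0} = 1
G(2) = mex{1,0} = 2
G(3) = mex{2,1} = 0
G(4) = mex{0,2,0} = 1
G(5) = mex{1,0,1} = 2
G(6) = mex{2,1,2} = 0
G(7) = mex{0,2,0} = 1
G(8) = mex{1,0,1} = 2
G(9) = mex{2,1,2} = 0
G(10) = mex{0,2,0} = 1
G(11) = mex{1,0,1} = 2
G(12) = mex{2,1,2} = 0
G(13) = mex{0,2,0} = 1
G(14) = mex{1,0,1} = 2
G(15) = mex{2,1,2} = 0
G(16) = mex{0,2,0} = 1
G(17) = mex{1,0,1} = 2
G(18) = mex{2,1,2} = 0
G(19) = mex{0,2,0} = 1
G(20) = mex{1,0,1} = 2
G_A(20) = 2.
Heap B, S = {1, 4, 5}:
n :  0  1  2  3  4  5  6  7  8  9 10 11 12 13 14 15 16 17 18 19 20 21 22
G :  0  1  0  1  2  3  2  3  0  1  0  1  2  3  2  3  0  1  0  1  2  3  2
G_B(22) = 2.
Heap C, S = {6, 7, 8, 9}:
n :  0  1  2  3  4  5  6  7  8  9 10 11 12 13 14 15 16 17 18 19 20 21 22 23 24 25 26
G :  0  0  0  0  0  0  1  1  1  1  1  1  2  2  2  0  0  0  0  0  0  1  1  1  1  1  1
G_C(26) = 1.
Combined Grundy value = 2 ⊕ 2 ⊕ 1 = 1.
A winning move leaves total XOR = 0, i.e. changes one component's Grundy value g to g ⊕ X where X is the current total.
Heap A: need g' = 2⊕1 = 3. Options: 20−1→G=1, 20−2→G=0, 20−4→G=1. Hits: 0.
Heap B: need g' = 2⊕1 = 3. Options: 22−1→G=3, 22−4→G=0, 22−5→G=1. Hits: 1.
Heap C: need g' = 1⊕1 = 0. Options: 26−6→G=0, 26−7→G=0, 26−8→G=0, 26−9→G=0. Hits: 4.

5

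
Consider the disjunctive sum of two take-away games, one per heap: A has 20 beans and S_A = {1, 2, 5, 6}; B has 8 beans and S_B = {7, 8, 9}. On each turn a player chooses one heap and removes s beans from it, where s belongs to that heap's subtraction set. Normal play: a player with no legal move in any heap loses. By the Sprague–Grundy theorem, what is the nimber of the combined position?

2

Heap A, S = {1, 2, 5, 6}:
n :  0  1  2  3  4  5  6  7  8  9 10 11 12 13 14 15 16 17 18 19 20
G :  0  1  2  0  1  2  3  0  1  2  0  1  2  3  0  1  2  0  1  2  3
G_A(20) = 3.
Heap B, S = {7, 8, 9}:
G(0) = 0
G(1) = mex{} = 0
G(2) = mex{} = 0
G(3) = mex{} = 0
G(4) = mex{} = 0
G(5) = mex{} = 0
G(6) = mex{} = 0
G(7) = mex{0} = 1
G(8) = mex{0,0} = 1
G_B(8) = 1.
Combined Grundy value = 3 ⊕ 1 = 2.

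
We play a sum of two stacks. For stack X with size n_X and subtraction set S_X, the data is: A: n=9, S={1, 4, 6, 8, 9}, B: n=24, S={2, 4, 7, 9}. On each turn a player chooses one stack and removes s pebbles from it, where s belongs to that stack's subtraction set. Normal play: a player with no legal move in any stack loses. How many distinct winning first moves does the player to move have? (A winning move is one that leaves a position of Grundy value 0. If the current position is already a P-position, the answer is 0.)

4

Stack A, S = {1, 4, 6, 8, 9}:
n : 0 1 2 3 4 5 6 7 8 9
G : 0 1 0 1 2 0 1 0 1 2
G_A(9) = 2.
Stack B, S = {2, 4, 7, 9}:
n :  0  1  2  3  4  5  6  7  8  9 10 11 12 13 14 15 16 17 18 19 20 21 22 23 24
G :  0  0  1  1  2  2  0  3  1  4  2  0  0  1  1  2  2  0  3  1  4  2  0  0  1
G_B(24) = 1.
Combined Grundy value = 2 ⊕ 1 = 3.
A winning move leaves total XOR = 0, i.e. changes one component's Grundy value g to g ⊕ X where X is the current total.
Stack A: need g' = 2⊕3 = 1. Options: 9−1→G=1, 9−4→G=0, 9−6→G=1, 9−8→G=1, 9−9→G=0. Hits: 3.
Stack B: need g' = 1⊕3 = 2. Options: 24−2→G=0, 24−4→G=4, 24−7→G=0, 24−9→G=2. Hits: 1.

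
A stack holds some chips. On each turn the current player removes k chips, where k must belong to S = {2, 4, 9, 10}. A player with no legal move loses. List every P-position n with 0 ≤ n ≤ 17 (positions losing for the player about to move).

G(0) = 0
G(1) = mex{} = 0
G(2) = mex{0} = 1
G(3) = mex{0} = 1
G(4) = mex{1,0} = 2
G(5) = mex{1,0} = 2
G(6) = mex{2,1} = 0
G(7) = mex{2,1} = 0
G(8) = mex{0,2} = 1
G(9) = mex{0,2,0} = 1
G(10) = mex{1,0,0,0} = 2
G(11) = mex{1,0,1,0} = 2
G(12) = mex{2,1,1,1} = 0
G(13) = mex{2,1,2,1} = 0
G(14) = mex{0,2,2,2} = 1
G(15) = mex{0,2,0,2} = 1
G(16) = mex{1,0,0,0} = 2
G(17) = mex{1,0,1,0} = 2
P-positions are exactly the n with G(n) = 0.

0, 1, 6, 7, 12, 13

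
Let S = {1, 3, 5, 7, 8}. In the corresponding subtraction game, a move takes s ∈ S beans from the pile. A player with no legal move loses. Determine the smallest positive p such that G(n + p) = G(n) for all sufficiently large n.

n :  0  1  2  3  4  5  6  7  8  9 10 11 12 13 14 15 16 17 18 19 20 21 22 23 24 25 26 27 28 29 30 31
G :  0  1  0  1  0  1  0  1  2  3  2  3  2  3  2  0  1  0  1  0  1  0  1  2  3  2  3  2  3  2  0  1
G(n+15) = G(n) holds for n = 0,…,7 (a full window of length max(S) = 8), so the sequence is purely periodic with period 15.

15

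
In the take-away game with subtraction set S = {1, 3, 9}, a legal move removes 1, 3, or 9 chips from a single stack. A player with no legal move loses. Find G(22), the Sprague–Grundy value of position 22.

0

n :  0  1  2  3  4  5  6  7  8  9 10 11 12 13 14 15 16 17 18 19 20 21 22
G :  0  1  0  1  0  1  0  1  0  1  0  1  0  1  0  1  0  1  0  1  0  1  0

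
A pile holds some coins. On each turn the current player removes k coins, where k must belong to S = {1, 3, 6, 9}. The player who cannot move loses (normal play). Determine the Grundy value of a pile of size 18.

2

G(0) = 0
G(1) = mex{0} = 1
G(2) = mex{1} = 0
G(3) = mex{0,0} = 1
G(4) = mex{1,1} = 0
G(5) = mex{0,0} = 1
G(6) = mex{1,1,0} = 2
G(7) = mex{2,0,1} = 3
G(8) = mex{3,1,0} = 2
G(9) = mex{2,2,1,0} = 3
G(10) = mex{3,3,0,1} = 2
G(11) = mex{2,2,1,0} = 3
G(12) = mex{3,3,2,1} = 0
G(13) = mex{0,2,3,0} = 1
G(14) = mex{1,3,2,1} = 0
G(15) = mex{0,0,3,2} = 1
G(16) = mex{1,1,2,3} = 0
G(17) = mex{0,0,3,2} = 1
G(18) = mex{1,1,0,3} = 2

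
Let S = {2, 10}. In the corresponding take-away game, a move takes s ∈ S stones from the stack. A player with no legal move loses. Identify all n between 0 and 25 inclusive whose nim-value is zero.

0, 1, 4, 5, 8, 9, 12, 13, 16, 17, 20, 21, 24, 25

n :  0  1  2  3  4  5  6  7  8  9 10 11 12 13 14 15 16 17 18 19 20 21 22 23 24 25
G :  0  0  1  1  0  0  1  1  0  0  1  1  0  0  1  1  0  0  1  1  0  0  1  1  0  0
P-positions are exactly the n with G(n) = 0.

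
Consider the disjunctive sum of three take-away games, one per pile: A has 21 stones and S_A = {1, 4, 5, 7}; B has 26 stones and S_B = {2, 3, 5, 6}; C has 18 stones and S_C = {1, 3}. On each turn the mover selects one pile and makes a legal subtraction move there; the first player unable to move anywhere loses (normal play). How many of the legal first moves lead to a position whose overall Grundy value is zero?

Pile A, S = {1, 4, 5, 7}:
n :  0  1  2  3  4  5  6  7  8  9 10 11 12 13 14 15 16 17 18 19 20 21
G :  0  1  0  1  2  3  2  3  0  1  0  1  2  3  2  3  0  1  0  1  2  3
G_A(21) = 3.
Pile B, S = {2, 3, 5, 6}:
G(0) = 0
G(1) = mex{} = 0
G(2) = mex{0} = 1
G(3) = mex{0,0} = 1
G(4) = mex{1,0} = 2
G(5) = mex{1,1,0} = 2
G(6) = mex{2,1,0,0} = 3
G(7) = mex{2,2,1,0} = 3
G(8) = mex{3,2,1,1} = 0
G(9) = mex{3,3,2,1} = 0
G(10) = mex{0,3,2,2} = 1
G(11) = mex{0,0,3,2} = 1
G(12) = mex{1,0,3,3} = 2
G(13) = mex{1,1,0,3} = 2
G(14) = mex{2,1,0,0} = 3
G(15) = mex{2,2,1,0} = 3
G(16) = mex{3,2,1,1} = 0
G(17) = mex{3,3,2,1} = 0
G(18) = mex{0,3,2,2} = 1
G(19) = mex{0,0,3,2} = 1
G(20) = mex{1,0,3,3} = 2
G(21) = mex{1,1,0,3} = 2
G(22) = mex{2,1,0,0} = 3
G(23) = mex{2,2,1,0} = 3
G(24) = mex{3,2,1,1} = 0
G(25) = mex{3,3,2,1} = 0
G(26) = mex{0,3,2,2} = 1
G_B(26) = 1.
Pile C, S = {1, 3}:
G(0) = 0
G(1) = mex{0} = 1
G(2) = mex{1} = 0
G(3) = mex{0,0} = 1
G(4) = mex{1,1} = 0
G(5) = mex{0,0} = 1
G(6) = mex{1,1} = 0
G(7) = mex{0,0} = 1
G(8) = mex{1,1} = 0
G(9) = mex{0,0} = 1
G(10) = mex{1,1} = 0
G(11) = mex{0,0} = 1
G(12) = mex{1,1} = 0
G(13) = mex{0,0} = 1
G(14) = mex{1,1} = 0
G(15) = mex{0,0} = 1
G(16) = mex{1,1} = 0
G(17) = mex{0,0} = 1
G(18) = mex{1,1} = 0
G_C(18) = 0.
Combined Grundy value = 3 ⊕ 1 ⊕ 0 = 2.
A winning move leaves total XOR = 0, i.e. changes one component's Grundy value g to g ⊕ X where X is the current total.
Pile A: need g' = 3⊕2 = 1. Options: 21−1→G=2, 21−4→G=1, 21−5→G=0, 21−7→G=2. Hits: 1.
Pile B: need g' = 1⊕2 = 3. Options: 26−2→G=0, 26−3→G=3, 26−5→G=2, 26−6→G=2. Hits: 1.
Pile C: need g' = 0⊕2 = 2. Options: 18−1→G=1, 18−3→G=1. Hits: 0.

2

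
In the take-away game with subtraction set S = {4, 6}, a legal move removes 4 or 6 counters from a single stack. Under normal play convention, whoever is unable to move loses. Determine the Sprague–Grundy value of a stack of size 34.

G(0) = 0
G(1) = mex{} = 0
G(2) = mex{} = 0
G(3) = mex{} = 0
G(4) = mex{0} = 1
G(5) = mex{0} = 1
G(6) = mex{0,0} = 1
G(7) = mex{0,0} = 1
G(8) = mex{1,0} = 2
G(9) = mex{1,0} = 2
G(10) = mex{1,1} = 0
G(11) = mex{1,1} = 0
G(12) = mex{2,1} = 0
G(13) = mex{2,1} = 0
G(14) = mex{0,2} = 1
G(15) = mex{0,2} = 1
G(16) = mex{0,0} = 1
G(17) = mex{0,0} = 1
G(18) = mex{1,0} = 2
G(19) = mex{1,0} = 2
G(20) = mex{1,1} = 0
G(21) = mex{1,1} = 0
G(22) = mex{2,1} = 0
G(23) = mex{2,1} = 0
G(24) = mex{0,2} = 1
G(25) = mex{0,2} = 1
G(26) = mex{0,0} = 1
G(27) = mex{0,0} = 1
G(28) = mex{1,0} = 2
G(29) = mex{1,0} = 2
G(30) = mex{1,1} = 0
G(31) = mex{1,1} = 0
G(32) = mex{2,1} = 0
G(33) = mex{2,1} = 0
G(34) = mex{0,2} = 1

1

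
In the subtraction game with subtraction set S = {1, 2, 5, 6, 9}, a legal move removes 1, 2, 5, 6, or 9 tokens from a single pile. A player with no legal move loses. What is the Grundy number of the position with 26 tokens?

2

n :  0  1  2  3  4  5  6  7  8  9 10 11 12 13 14 15 16 17 18 19 20 21 22 23 24 25 26
G :  0  1  2  0  1  2  3  0  1  2  0  1  2  3  0  1  2  0  1  2  3  0  1  2  0  1  2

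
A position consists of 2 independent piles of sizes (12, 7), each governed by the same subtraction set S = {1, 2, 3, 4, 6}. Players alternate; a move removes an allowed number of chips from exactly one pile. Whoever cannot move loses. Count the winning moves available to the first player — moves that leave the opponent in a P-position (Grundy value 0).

0

All piles use S = {1, 2, 3, 4, 6}:
n :  0  1  2  3  4  5  6  7  8  9 10 11 12
G :  0  1  2  3  4  0  1  2  3  4  0  1  2
Pile A: G(12) = 2.
Pile B: G(7) = 2.
Combined Grundy value = 2 ⊕ 2 = 0.
A winning move leaves total XOR = 0, i.e. changes one component's Grundy value g to g ⊕ X where X is the current total.
Pile A: target g' = 2⊕0 = 2, but every legal move changes the Grundy value (mex property), so 0 moves.
Pile B: target g' = 2⊕0 = 2, but every legal move changes the Grundy value (mex property), so 0 moves.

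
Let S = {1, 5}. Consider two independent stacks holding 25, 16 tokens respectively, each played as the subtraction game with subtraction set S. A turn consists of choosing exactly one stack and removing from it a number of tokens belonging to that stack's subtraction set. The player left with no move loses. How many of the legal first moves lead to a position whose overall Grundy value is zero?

4

All stacks use S = {1, 5}:
n :  0  1  2  3  4  5  6  7  8  9 10 11 12 13 14 15 16 17 18 19 20 21 22 23 24 25
G :  0  1  0  1  0  1  0  1  0  1  0  1  0  1  0  1  0  1  0  1  0  1  0  1  0  1
Stack A: G(25) = 1.
Stack B: G(16) = 0.
Combined Grundy value = 1 ⊕ 0 = 1.
A winning move leaves total XOR = 0, i.e. changes one component's Grundy value g to g ⊕ X where X is the current total.
Stack A: need g' = 1⊕1 = 0. Options: 25−1→G=0, 25−5→G=0. Hits: 2.
Stack B: need g' = 0⊕1 = 1. Options: 16−1→G=1, 16−5→G=1. Hits: 2.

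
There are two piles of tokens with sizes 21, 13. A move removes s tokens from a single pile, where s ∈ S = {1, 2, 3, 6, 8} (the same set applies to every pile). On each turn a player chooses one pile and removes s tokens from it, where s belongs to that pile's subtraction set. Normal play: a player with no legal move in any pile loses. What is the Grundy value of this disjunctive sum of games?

3

All piles use S = {1, 2, 3, 6, 8}:
G(0) = 0
G(1) = mex{0} = 1
G(2) = mex{1,0} = 2
G(3) = mex{2,1,0} = 3
G(4) = mex{3,2,1} = 0
G(5) = mex{0,3,2} = 1
G(6) = mex{1,0,3,0} = 2
G(7) = mex{2,1,0,1} = 3
G(8) = mex{3,2,1,2,0} = 4
G(9) = mex{4,3,2,3,1} = 0
G(10) = mex{0,4,3,0,2} = 1
G(11) = mex{1,0,4,1,3} = 2
G(12) = mex{2,1,0,2,0} = 3
G(13) = mex{3,2,1,3,1} = 0
G(14) = mex{0,3,2,4,2} = 1
G(15) = mex{1,0,3,0,3} = 2
G(16) = mex{2,1,0,1,4} = 3
G(17) = mex{3,2,1,2,0} = 4
G(18) = mex{4,3,2,3,1} = 0
G(19) = mex{0,4,3,0,2} = 1
G(20) = mex{1,0,4,1,3} = 2
G(21) = mex{2,1,0,2,0} = 3
Pile A: G(21) = 3.
Pile B: G(13) = 0.
Combined Grundy value = 3 ⊕ 0 = 3.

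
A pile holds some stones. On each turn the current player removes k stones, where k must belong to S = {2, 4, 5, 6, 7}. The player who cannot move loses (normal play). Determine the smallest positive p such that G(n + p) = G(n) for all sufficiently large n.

n :  0  1  2  3  4  5  6  7  8  9 10 11 12 13 14 15 16 17 18 19
G :  0  0  1  1  2  2  3  3  4  0  0  1  1  2  2  3  3  4  0  0
G(n+9) = G(n) holds for n = 0,…,6 (a full window of length max(S) = 7), so the sequence is purely periodic with period 9.

9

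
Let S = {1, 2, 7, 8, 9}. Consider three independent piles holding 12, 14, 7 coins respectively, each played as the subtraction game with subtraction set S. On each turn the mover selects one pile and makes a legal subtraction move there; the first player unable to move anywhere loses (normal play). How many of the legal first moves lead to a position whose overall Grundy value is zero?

All piles use S = {1, 2, 7, 8, 9}:
n :  0  1  2  3  4  5  6  7  8  9 10 11 12 13 14
G :  0  1  2  0  1  2  0  1  2  3  4  5  3  4  5
Pile A: G(12) = 3.
Pile B: G(14) = 5.
Pile C: G(7) = 1.
Combined Grundy value = 3 ⊕ 5 ⊕ 1 = 7.
A winning move leaves total XOR = 0, i.e. changes one component's Grundy value g to g ⊕ X where X is the current total.
Pile A: need g' = 3⊕7 = 4. Options: 12−1→G=5, 12−2→G=4, 12−7→G=2, 12−8→G=1, 12−9→G=0. Hits: 1.
Pile B: need g' = 5⊕7 = 2. Options: 14−1→G=4, 14−2→G=3, 14−7→G=1, 14−8→G=0, 14−9→G=2. Hits: 1.
Pile C: need g' = 1⊕7 = 6. Options: 7−1→G=0, 7−2→G=2, 7−7→G=0. Hits: 0.

2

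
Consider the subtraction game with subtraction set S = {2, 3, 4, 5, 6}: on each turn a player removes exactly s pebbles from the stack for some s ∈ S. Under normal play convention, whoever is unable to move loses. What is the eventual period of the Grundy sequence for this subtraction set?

8

G(0) = 0
G(1) = mex{} = 0
G(2) = mex{0} = 1
G(3) = mex{0,0} = 1
G(4) = mex{1,0,0} = 2
G(5) = mex{1,1,0,0} = 2
G(6) = mex{2,1,1,0,0} = 3
G(7) = mex{2,2,1,1,0} = 3
G(8) = mex{3,2,2,1,1} = 0
G(9) = mex{3,3,2,2,1} = 0
G(10) = mex{0,3,3,2,2} = 1
G(11) = mex{0,0,3,3,2} = 1
G(12) = mex{1,0,0,3,3} = 2
G(13) = mex{1,1,0,0,3} = 2
G(14) = mex{2,1,1,0,0} = 3
G(15) = mex{2,2,1,1,0} = 3
G(16) = mex{3,2,2,1,1} = 0
G(17) = mex{3,3,2,2,1} = 0
G(n+8) = G(n) holds for n = 0,…,5 (a full window of length max(S) = 6), so the sequence is purely periodic with period 8.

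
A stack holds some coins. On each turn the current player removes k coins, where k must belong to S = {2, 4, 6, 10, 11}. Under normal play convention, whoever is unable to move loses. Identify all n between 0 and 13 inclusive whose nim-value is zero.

n :  0  1  2  3  4  5  6  7  8  9 10 11 12 13
G :  0  0  1  1  2  2  3  3  0  0  1  1  2  2
P-positions are exactly the n with G(n) = 0.

0, 1, 8, 9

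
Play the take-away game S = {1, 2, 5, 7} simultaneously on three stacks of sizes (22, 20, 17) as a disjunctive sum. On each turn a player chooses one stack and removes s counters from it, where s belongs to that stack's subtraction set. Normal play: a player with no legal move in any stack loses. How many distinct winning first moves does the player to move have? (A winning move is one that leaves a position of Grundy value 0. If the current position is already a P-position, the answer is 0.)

All stacks use S = {1, 2, 5, 7}:
n :  0  1  2  3  4  5  6  7  8  9 10 11 12 13 14 15 16 17 18 19 20 21 22
G :  0  1  2  0  1  2  0  1  2  0  1  2  0  1  2  0  1  2  0  1  2  0  1
Stack A: G(22) = 1.
Stack B: G(20) = 2.
Stack C: G(17) = 2.
Combined Grundy value = 1 ⊕ 2 ⊕ 2 = 1.
A winning move leaves total XOR = 0, i.e. changes one component's Grundy value g to g ⊕ X where X is the current total.
Stack A: need g' = 1⊕1 = 0. Options: 22−1→G=0, 22−2→G=2, 22−5→G=2, 22−7→G=0. Hits: 2.
Stack B: need g' = 2⊕1 = 3. Options: 20−1→G=1, 20−2→G=0, 20−5→G=0, 20−7→G=1. Hits: 0.
Stack C: need g' = 2⊕1 = 3. Options: 17−1→G=1, 17−2→G=0, 17−5→G=0, 17−7→G=1. Hits: 0.

2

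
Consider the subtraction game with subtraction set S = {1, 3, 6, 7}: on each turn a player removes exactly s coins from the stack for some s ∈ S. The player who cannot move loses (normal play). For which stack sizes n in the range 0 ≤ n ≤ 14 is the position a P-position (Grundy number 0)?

0, 2, 4, 12, 14

n :  0  1  2  3  4  5  6  7  8  9 10 11 12 13 14
G :  0  1  0  1  0  1  2  3  2  3  2  3  0  1  0
P-positions are exactly the n with G(n) = 0.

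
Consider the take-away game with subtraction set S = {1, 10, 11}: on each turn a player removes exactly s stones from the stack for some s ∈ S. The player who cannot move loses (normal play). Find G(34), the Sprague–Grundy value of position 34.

G(0) = 0
G(1) = mex{0} = 1
G(2) = mex{1} = 0
G(3) = mex{0} = 1
G(4) = mex{1} = 0
G(5) = mex{0} = 1
G(6) = mex{1} = 0
G(7) = mex{0} = 1
G(8) = mex{1} = 0
G(9) = mex{0} = 1
G(10) = mex{1,0} = 2
G(11) = mex{2,1,0} = 3
G(12) = mex{3,0,1} = 2
G(13) = mex{2,1,0} = 3
G(14) = mex{3,0,1} = 2
G(15) = mex{2,1,0} = 3
G(16) = mex{3,0,1} = 2
G(17) = mex{2,1,0} = 3
G(18) = mex{3,0,1} = 2
G(19) = mex{2,1,0} = 3
G(20) = mex{3,2,1} = 0
G(21) = mex{0,3,2} = 1
G(22) = mex{1,2,3} = 0
G(23) = mex{0,3,2} = 1
G(24) = mex{1,2,3} = 0
G(25) = mex{0,3,2} = 1
G(26) = mex{1,2,3} = 0
G(27) = mex{0,3,2} = 1
G(28) = mex{1,2,3} = 0
G(29) = mex{0,3,2} = 1
G(30) = mex{1,0,3} = 2
G(31) = mex{2,1,0} = 3
G(32) = mex{3,0,1} = 2
G(33) = mex{2,1,0} = 3
G(34) = mex{3,0,1} = 2

2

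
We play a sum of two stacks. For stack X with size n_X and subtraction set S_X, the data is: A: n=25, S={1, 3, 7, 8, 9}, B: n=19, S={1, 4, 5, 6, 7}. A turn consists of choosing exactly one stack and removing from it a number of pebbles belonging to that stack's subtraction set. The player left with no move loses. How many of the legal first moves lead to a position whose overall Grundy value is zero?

1

Stack A, S = {1, 3, 7, 8, 9}:
n :  0  1  2  3  4  5  6  7  8  9 10 11 12 13 14 15 16 17 18 19 20 21 22 23 24 25
G :  0  1  0  1  0  1  0  1  2  3  2  3  2  3  2  3  0  1  0  1  0  1  0  1  2  3
G_A(25) = 3.
Stack B, S = {1, 4, 5, 6, 7}:
n :  0  1  2  3  4  5  6  7  8  9 10 11 12 13 14 15 16 17 18 19
G :  0  1  0  1  2  3  2  3  4  5  0  1  0  1  2  3  2  3  4  5
G_B(19) = 5.
Combined Grundy value = 3 ⊕ 5 = 6.
A winning move leaves total XOR = 0, i.e. changes one component's Grundy value g to g ⊕ X where X is the current total.
Stack A: need g' = 3⊕6 = 5. Options: 25−1→G=2, 25−3→G=0, 25−7→G=0, 25−8→G=1, 25−9→G=0. Hits: 0.
Stack B: need g' = 5⊕6 = 3. Options: 19−1→G=4, 19−4→G=3, 19−5→G=2, 19−6→G=1, 19−7→G=0. Hits: 1.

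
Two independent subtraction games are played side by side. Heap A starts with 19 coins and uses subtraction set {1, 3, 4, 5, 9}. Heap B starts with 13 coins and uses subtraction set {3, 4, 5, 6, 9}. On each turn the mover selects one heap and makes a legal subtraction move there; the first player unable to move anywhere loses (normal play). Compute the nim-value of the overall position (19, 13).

1

Heap A, S = {1, 3, 4, 5, 9}:
n :  0  1  2  3  4  5  6  7  8  9 10 11 12 13 14 15 16 17 18 19
G :  0  1  0  1  2  3  2  3  0  1  0  1  2  3  2  3  0  1  0  1
G_A(19) = 1.
Heap B, S = {3, 4, 5, 6, 9}:
n :  0  1  2  3  4  5  6  7  8  9 10 11 12 13
G :  0  0  0  1  1  1  2  2  2  3  3  3  0  0
G_B(13) = 0.
Combined Grundy value = 1 ⊕ 0 = 1.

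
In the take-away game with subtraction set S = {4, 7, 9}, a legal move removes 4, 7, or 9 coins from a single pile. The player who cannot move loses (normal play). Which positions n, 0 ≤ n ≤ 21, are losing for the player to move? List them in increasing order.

0, 1, 2, 3, 13, 14, 15, 16

G(0) = 0
G(1) = mex{} = 0
G(2) = mex{} = 0
G(3) = mex{} = 0
G(4) = mex{0} = 1
G(5) = mex{0} = 1
G(6) = mex{0} = 1
G(7) = mex{0,0} = 1
G(8) = mex{1,0} = 2
G(9) = mex{1,0,0} = 2
G(10) = mex{1,0,0} = 2
G(11) = mex{1,1,0} = 2
G(12) = mex{2,1,0} = 3
G(13) = mex{2,1,1} = 0
G(14) = mex{2,1,1} = 0
G(15) = mex{2,2,1} = 0
G(16) = mex{3,2,1} = 0
G(17) = mex{0,2,2} = 1
G(18) = mex{0,2,2} = 1
G(19) = mex{0,3,2} = 1
G(20) = mex{0,0,2} = 1
G(21) = mex{1,0,3} = 2
P-positions are exactly the n with G(n) = 0.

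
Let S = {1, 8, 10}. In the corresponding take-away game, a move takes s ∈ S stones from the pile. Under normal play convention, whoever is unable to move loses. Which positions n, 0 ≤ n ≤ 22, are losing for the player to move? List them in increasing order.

n :  0  1  2  3  4  5  6  7  8  9 10 11 12 13 14 15 16 17 18 19 20 21 22
G :  0  1  0  1  0  1  0  1  2  0  1  0  1  0  1  0  1  2  0  1  0  1  0
P-positions are exactly the n with G(n) = 0.

0, 2, 4, 6, 9, 11, 13, 15, 18, 20, 22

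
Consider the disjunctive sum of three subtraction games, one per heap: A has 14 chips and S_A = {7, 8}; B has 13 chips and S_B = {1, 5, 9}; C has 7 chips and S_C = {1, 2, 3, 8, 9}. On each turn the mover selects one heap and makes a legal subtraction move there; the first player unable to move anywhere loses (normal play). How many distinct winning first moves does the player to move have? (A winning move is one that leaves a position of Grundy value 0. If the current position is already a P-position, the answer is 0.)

Heap A, S = {7, 8}:
n :  0  1  2  3  4  5  6  7  8  9 10 11 12 13 14
G :  0  0  0  0  0  0  0  1  1  1  1  1  1  1  2
G_A(14) = 2.
Heap B, S = {1, 5, 9}:
G(0) = 0
G(1) = mex{0} = 1
G(2) = mex{1} = 0
G(3) = mex{0} = 1
G(4) = mex{1} = 0
G(5) = mex{0,0} = 1
G(6) = mex{1,1} = 0
G(7) = mex{0,0} = 1
G(8) = mex{1,1} = 0
G(9) = mex{0,0,0} = 1
G(10) = mex{1,1,1} = 0
G(11) = mex{0,0,0} = 1
G(12) = mex{1,1,1} = 0
G(13) = mex{0,0,0} = 1
G_B(13) = 1.
Heap C, S = {1, 2, 3, 8, 9}:
n : 0 1 2 3 4 5 6 7
G : 0 1 2 3 0 1 2 3
G_C(7) = 3.
Combined Grundy value = 2 ⊕ 1 ⊕ 3 = 0.
A winning move leaves total XOR = 0, i.e. changes one component's Grundy value g to g ⊕ X where X is the current total.
Heap A: target g' = 2⊕0 = 2, but every legal move changes the Grundy value (mex property), so 0 moves.
Heap B: target g' = 1⊕0 = 1, but every legal move changes the Grundy value (mex property), so 0 moves.
Heap C: target g' = 3⊕0 = 3, but every legal move changes the Grundy value (mex property), so 0 moves.

0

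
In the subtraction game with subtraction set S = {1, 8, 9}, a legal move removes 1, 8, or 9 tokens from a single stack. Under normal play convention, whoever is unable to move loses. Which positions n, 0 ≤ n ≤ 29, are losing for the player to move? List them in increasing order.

0, 2, 4, 6, 16, 18, 20, 22

G(0) = 0
G(1) = mex{0} = 1
G(2) = mex{1} = 0
G(3) = mex{0} = 1
G(4) = mex{1} = 0
G(5) = mex{0} = 1
G(6) = mex{1} = 0
G(7) = mex{0} = 1
G(8) = mex{1,0} = 2
G(9) = mex{2,1,0} = 3
G(10) = mex{3,0,1} = 2
G(11) = mex{2,1,0} = 3
G(12) = mex{3,0,1} = 2
G(13) = mex{2,1,0} = 3
G(14) = mex{3,0,1} = 2
G(15) = mex{2,1,0} = 3
G(16) = mex{3,2,1} = 0
G(17) = mex{0,3,2} = 1
G(18) = mex{1,2,3} = 0
G(19) = mex{0,3,2} = 1
G(20) = mex{1,2,3} = 0
G(21) = mex{0,3,2} = 1
G(22) = mex{1,2,3} = 0
G(23) = mex{0,3,2} = 1
G(24) = mex{1,0,3} = 2
G(25) = mex{2,1,0} = 3
G(26) = mex{3,0,1} = 2
G(27) = mex{2,1,0} = 3
G(28) = mex{3,0,1} = 2
G(29) = mex{2,1,0} = 3
P-positions are exactly the n with G(n) = 0.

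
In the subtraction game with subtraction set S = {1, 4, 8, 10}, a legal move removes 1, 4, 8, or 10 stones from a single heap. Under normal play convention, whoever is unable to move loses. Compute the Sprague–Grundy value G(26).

G(0) = 0
G(1) = mex{0} = 1
G(2) = mex{1} = 0
G(3) = mex{0} = 1
G(4) = mex{1,0} = 2
G(5) = mex{2,1} = 0
G(6) = mex{0,0} = 1
G(7) = mex{1,1} = 0
G(8) = mex{0,2,0} = 1
G(9) = mex{1,0,1} = 2
G(10) = mex{2,1,0,0} = 3
G(11) = mex{3,0,1,1} = 2
G(12) = mex{2,1,2,0} = 3
G(13) = mex{3,2,0,1} = 4
G(14) = mex{4,3,1,2} = 0
G(15) = mex{0,2,0,0} = 1
G(16) = mex{1,3,1,1} = 0
G(17) = mex{0,4,2,0} = 1
G(18) = mex{1,0,3,1} = 2
G(19) = mex{2,1,2,2} = 0
G(20) = mex{0,0,3,3} = 1
G(21) = mex{1,1,4,2} = 0
G(22) = mex{0,2,0,3} = 1
G(23) = mex{1,0,1,4} = 2
G(24) = mex{2,1,0,0} = 3
G(25) = mex{3,0,1,1} = 2
G(26) = mex{2,1,2,0} = 3

3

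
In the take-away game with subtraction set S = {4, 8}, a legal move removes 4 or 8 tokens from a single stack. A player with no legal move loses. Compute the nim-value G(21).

n :  0  1  2  3  4  5  6  7  8  9 10 11 12 13 14 15 16 17 18 19 20 21
G :  0  0  0  0  1  1  1  1  2  2  2  2  0  0  0  0  1  1  1  1  2  2

2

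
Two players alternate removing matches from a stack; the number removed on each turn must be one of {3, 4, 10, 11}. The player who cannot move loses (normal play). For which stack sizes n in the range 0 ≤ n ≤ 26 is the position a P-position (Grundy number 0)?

0, 1, 2, 7, 8, 9, 14, 15, 16, 21, 22, 23

n :  0  1  2  3  4  5  6  7  8  9 10 11 12 13 14 15 16 17 18 19 20 21 22 23 24 25 26
G :  0  0  0  1  1  1  2  0  0  0  1  1  1  2  0  0  0  1  1  1  2  0  0  0  1  1  1
P-positions are exactly the n with G(n) = 0.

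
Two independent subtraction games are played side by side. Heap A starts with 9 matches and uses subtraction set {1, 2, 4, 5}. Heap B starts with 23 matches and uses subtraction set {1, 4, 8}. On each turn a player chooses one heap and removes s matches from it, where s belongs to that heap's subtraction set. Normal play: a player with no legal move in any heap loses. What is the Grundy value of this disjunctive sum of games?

Heap A, S = {1, 2, 4, 5}:
G(0) = 0
G(1) = mex{0} = 1
G(2) = mex{1,0} = 2
G(3) = mex{2,1} = 0
G(4) = mex{0,2,0} = 1
G(5) = mex{1,0,1,0} = 2
G(6) = mex{2,1,2,1} = 0
G(7) = mex{0,2,0,2} = 1
G(8) = mex{1,0,1,0} = 2
G(9) = mex{2,1,2,1} = 0
G_A(9) = 0.
Heap B, S = {1, 4, 8}:
n :  0  1  2  3  4  5  6  7  8  9 10 11 12 13 14 15 16 17 18 19 20 21 22 23
G :  0  1  0  1  2  0  1  0  1  2  3  2  0  1  0  1  2  0  1  0  1  2  3  2
G_B(23) = 2.
Combined Grundy value = 0 ⊕ 2 = 2.

2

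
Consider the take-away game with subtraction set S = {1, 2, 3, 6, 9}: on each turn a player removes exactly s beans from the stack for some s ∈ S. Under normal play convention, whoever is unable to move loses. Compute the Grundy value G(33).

1

n :  0  1  2  3  4  5  6  7  8  9 10 11 12 13 14 15 16 17 18 19 20 21 22 23 24 25 26 27 28 29 30 31 32 33
G :  0  1  2  3  0  1  2  3  0  1  2  3  0  1  2  3  0  1  2  3  0  1  2  3  0  1  2  3  0  1  2  3  0  1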